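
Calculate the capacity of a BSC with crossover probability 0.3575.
0.0594 bits

For a binary symmetric channel (BSC) with error probability p:
Capacity C = 1 - H(p) bits per symbol

where H(p) = -p log₂(p) - (1-p) log₂(1-p) is the binary entropy function.

H(0.3575) = 0.9406 bits
C = 1 - 0.9406 = 0.0594 bits per symbol

This means we can reliably transmit up to 0.0594 bits of information per channel use.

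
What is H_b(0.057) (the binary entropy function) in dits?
0.0950 dits

The binary entropy function is:
H(p) = -p log(p) - (1-p) log(1-p)

H(0.057) = -0.057 × log_10(0.057) - 0.943 × log_10(0.943)
H(0.057) = 0.0950 dits

Note: Binary entropy is maximized at p=0.5 (H=1 bit) and minimized at p=0 or p=1 (H=0).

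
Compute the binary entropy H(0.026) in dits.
0.0524 dits

The binary entropy function is:
H(p) = -p log(p) - (1-p) log(1-p)

H(0.026) = -0.026 × log_10(0.026) - 0.974 × log_10(0.974)
H(0.026) = 0.0524 dits

Note: Binary entropy is maximized at p=0.5 (H=1 bit) and minimized at p=0 or p=1 (H=0).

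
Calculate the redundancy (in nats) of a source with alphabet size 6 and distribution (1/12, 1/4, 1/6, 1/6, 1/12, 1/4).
0.0872 nats

Redundancy measures how far a source is from maximum entropy:
R = H_max - H(X)

Maximum entropy for 6 symbols: H_max = log_e(6) = 1.7918 nats
Actual entropy: H(X) = 1.7046 nats
Redundancy: R = 1.7918 - 1.7046 = 0.0872 nats

This redundancy represents potential for compression: the source could be compressed by 0.0872 nats per symbol.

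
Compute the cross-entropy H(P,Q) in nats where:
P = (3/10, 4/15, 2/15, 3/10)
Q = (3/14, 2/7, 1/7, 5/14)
1.3645 nats

Cross-entropy: H(P,Q) = -Σ p(x) log q(x)

Alternatively: H(P,Q) = H(P) + D_KL(P||Q)
H(P) = 1.3435 nats
D_KL(P||Q) = 0.0210 nats

H(P,Q) = 1.3435 + 0.0210 = 1.3645 nats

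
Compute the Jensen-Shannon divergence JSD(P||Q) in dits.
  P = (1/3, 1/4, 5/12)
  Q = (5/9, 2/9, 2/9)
0.0128 dits

Jensen-Shannon divergence is:
JSD(P||Q) = 0.5 × D_KL(P||M) + 0.5 × D_KL(Q||M)
where M = 0.5 × (P + Q) is the mixture distribution.

M = 0.5 × (1/3, 1/4, 5/12) + 0.5 × (5/9, 2/9, 2/9) = (4/9, 0.236111, 0.319444)

D_KL(P||M) = 0.0126 dits
D_KL(Q||M) = 0.0130 dits

JSD(P||Q) = 0.5 × 0.0126 + 0.5 × 0.0130 = 0.0128 dits

Unlike KL divergence, JSD is symmetric and bounded: 0 ≤ JSD ≤ log(2).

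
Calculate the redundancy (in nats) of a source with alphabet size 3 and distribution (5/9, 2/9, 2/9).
0.1036 nats

Redundancy measures how far a source is from maximum entropy:
R = H_max - H(X)

Maximum entropy for 3 symbols: H_max = log_e(3) = 1.0986 nats
Actual entropy: H(X) = 0.9950 nats
Redundancy: R = 1.0986 - 0.9950 = 0.1036 nats

This redundancy represents potential for compression: the source could be compressed by 0.1036 nats per symbol.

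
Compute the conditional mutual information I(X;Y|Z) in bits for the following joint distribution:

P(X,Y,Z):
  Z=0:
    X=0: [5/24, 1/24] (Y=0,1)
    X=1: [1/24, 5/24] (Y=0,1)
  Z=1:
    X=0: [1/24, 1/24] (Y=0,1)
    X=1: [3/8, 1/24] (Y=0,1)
0.2213 bits

Conditional mutual information: I(X;Y|Z) = H(X|Z) + H(Y|Z) - H(X,Y|Z)

H(Z) = 1.0000
H(X,Z) = 1.8250 → H(X|Z) = 0.8250
H(Y,Z) = 1.8250 → H(Y|Z) = 0.8250
H(X,Y,Z) = 2.4288 → H(X,Y|Z) = 1.4288

I(X;Y|Z) = 0.8250 + 0.8250 - 1.4288 = 0.2213 bits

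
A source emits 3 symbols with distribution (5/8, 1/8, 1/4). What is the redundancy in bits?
0.2862 bits

Redundancy measures how far a source is from maximum entropy:
R = H_max - H(X)

Maximum entropy for 3 symbols: H_max = log_2(3) = 1.5850 bits
Actual entropy: H(X) = 1.2988 bits
Redundancy: R = 1.5850 - 1.2988 = 0.2862 bits

This redundancy represents potential for compression: the source could be compressed by 0.2862 bits per symbol.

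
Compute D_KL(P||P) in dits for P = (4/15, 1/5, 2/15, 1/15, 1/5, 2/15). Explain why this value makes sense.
0.0000 dits

KL divergence satisfies the Gibbs inequality: D_KL(P||Q) ≥ 0 for all distributions P, Q.

D_KL(P||Q) = Σ p(x) log(p(x)/q(x))
Each term is p(x) × log_10(p(x)/p(x)) = p(x) × log_10(1) = 0, so the sum is 0.
D_KL(P||Q) = 0.0000 dits

When P = Q, the KL divergence is exactly 0, as there is no 'divergence' between identical distributions.

This non-negativity is a fundamental property: relative entropy cannot be negative because it measures how different Q is from P.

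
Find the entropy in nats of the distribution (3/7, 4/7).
0.6829 nats

Shannon entropy is H(X) = -Σ p(x) log p(x).

For P = (3/7, 4/7):
H = -3/7 × log_e(3/7) -4/7 × log_e(4/7)
H = 0.6829 nats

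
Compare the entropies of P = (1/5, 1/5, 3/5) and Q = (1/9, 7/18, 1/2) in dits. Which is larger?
Q

Computing entropies in dits:
H(P) = 0.4127
H(Q) = 0.4161

Distribution Q has higher entropy.

Intuition: The distribution closer to uniform (more spread out) has higher entropy.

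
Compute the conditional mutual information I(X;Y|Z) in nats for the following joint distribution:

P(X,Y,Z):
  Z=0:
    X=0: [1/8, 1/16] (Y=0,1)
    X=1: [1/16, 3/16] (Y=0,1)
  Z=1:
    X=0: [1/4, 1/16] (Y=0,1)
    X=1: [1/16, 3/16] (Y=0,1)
0.1283 nats

Conditional mutual information: I(X;Y|Z) = H(X|Z) + H(Y|Z) - H(X,Y|Z)

H(Z) = 0.6853
H(X,Z) = 1.3705 → H(X|Z) = 0.6852
H(Y,Z) = 1.3705 → H(Y|Z) = 0.6852
H(X,Y,Z) = 1.9274 → H(X,Y|Z) = 1.2421

I(X;Y|Z) = 0.6852 + 0.6852 - 1.2421 = 0.1283 nats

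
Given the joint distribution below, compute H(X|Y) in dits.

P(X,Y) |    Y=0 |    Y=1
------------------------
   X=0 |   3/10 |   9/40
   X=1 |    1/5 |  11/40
0.2956 dits

Using the chain rule: H(X|Y) = H(X,Y) - H(Y)

First, compute H(X,Y) = 0.5966 dits

Marginal P(Y) = (1/2, 1/2)
H(Y) = 0.3010 dits

H(X|Y) = H(X,Y) - H(Y) = 0.5966 - 0.3010 = 0.2956 dits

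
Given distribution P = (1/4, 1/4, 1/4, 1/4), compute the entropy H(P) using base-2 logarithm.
2.0000 bits

Shannon entropy is H(X) = -Σ p(x) log p(x).

For P = (1/4, 1/4, 1/4, 1/4):
H = -1/4 × log_2(1/4) -1/4 × log_2(1/4) -1/4 × log_2(1/4) -1/4 × log_2(1/4)
H = 2.0000 bits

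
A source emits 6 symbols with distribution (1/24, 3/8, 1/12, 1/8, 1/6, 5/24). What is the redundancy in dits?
0.0865 dits

Redundancy measures how far a source is from maximum entropy:
R = H_max - H(X)

Maximum entropy for 6 symbols: H_max = log_10(6) = 0.7782 dits
Actual entropy: H(X) = 0.6917 dits
Redundancy: R = 0.7782 - 0.6917 = 0.0865 dits

This redundancy represents potential for compression: the source could be compressed by 0.0865 dits per symbol.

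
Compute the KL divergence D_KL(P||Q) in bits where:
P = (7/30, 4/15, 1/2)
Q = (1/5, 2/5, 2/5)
0.0569 bits

KL divergence: D_KL(P||Q) = Σ p(x) log(p(x)/q(x))

Computing term by term:
  x=0: 7/30 × log_2[(7/30)/(1/5)] = 7/30 × 0.2224 = 0.0519
  x=1: 4/15 × log_2[(4/15)/(2/5)] = 4/15 × -0.5850 = -0.1560
  x=2: 1/2 × log_2[(1/2)/(2/5)] = 1/2 × 0.3219 = 0.1610

D_KL(P||Q) = 0.0569 bits

Note: KL divergence is always non-negative and equals 0 iff P = Q.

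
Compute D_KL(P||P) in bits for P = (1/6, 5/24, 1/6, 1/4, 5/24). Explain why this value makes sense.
0.0000 bits

KL divergence satisfies the Gibbs inequality: D_KL(P||Q) ≥ 0 for all distributions P, Q.

D_KL(P||Q) = Σ p(x) log(p(x)/q(x))
Each term is p(x) × log_2(p(x)/p(x)) = p(x) × log_2(1) = 0, so the sum is 0.
D_KL(P||Q) = 0.0000 bits

When P = Q, the KL divergence is exactly 0, as there is no 'divergence' between identical distributions.

This non-negativity is a fundamental property: relative entropy cannot be negative because it measures how different Q is from P.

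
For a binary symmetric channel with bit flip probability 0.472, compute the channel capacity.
0.0023 bits

For a binary symmetric channel (BSC) with error probability p:
Capacity C = 1 - H(p) bits per symbol

where H(p) = -p log₂(p) - (1-p) log₂(1-p) is the binary entropy function.

H(0.472) = 0.9977 bits
C = 1 - 0.9977 = 0.0023 bits per symbol

This means we can reliably transmit up to 0.0023 bits of information per channel use.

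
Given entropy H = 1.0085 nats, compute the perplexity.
2.7415

Perplexity is e^H (or exp(H) for natural log).

H = 1.0085 nats
Perplexity = e^1.0085 = 2.7415

Interpretation: The model's uncertainty is equivalent to choosing uniformly among 2.7 options.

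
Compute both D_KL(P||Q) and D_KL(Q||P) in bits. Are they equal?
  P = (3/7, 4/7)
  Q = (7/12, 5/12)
D_KL(P||Q) = 0.0698, D_KL(Q||P) = 0.0696

KL divergence is not symmetric: D_KL(P||Q) ≠ D_KL(Q||P) in general.

D_KL(P||Q) = 0.0698 bits
D_KL(Q||P) = 0.0696 bits

No, they are not equal!

This asymmetry is why KL divergence is not a true distance metric.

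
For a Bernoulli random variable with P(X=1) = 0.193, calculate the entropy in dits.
0.2130 dits

The binary entropy function is:
H(p) = -p log(p) - (1-p) log(1-p)

H(0.193) = -0.193 × log_10(0.193) - 0.807 × log_10(0.807)
H(0.193) = 0.2130 dits

Note: Binary entropy is maximized at p=0.5 (H=1 bit) and minimized at p=0 or p=1 (H=0).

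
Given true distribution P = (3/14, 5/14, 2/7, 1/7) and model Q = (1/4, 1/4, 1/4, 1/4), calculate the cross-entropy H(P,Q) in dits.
0.6021 dits

Cross-entropy: H(P,Q) = -Σ p(x) log q(x)

Alternatively: H(P,Q) = H(P) + D_KL(P||Q)
H(P) = 0.5792 dits
D_KL(P||Q) = 0.0228 dits

H(P,Q) = 0.5792 + 0.0228 = 0.6021 dits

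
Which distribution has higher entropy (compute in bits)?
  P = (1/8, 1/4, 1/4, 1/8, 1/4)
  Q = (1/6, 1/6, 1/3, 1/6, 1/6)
Q

Computing entropies in bits:
H(P) = 2.2500
H(Q) = 2.2516

Distribution Q has higher entropy.

Intuition: The distribution closer to uniform (more spread out) has higher entropy.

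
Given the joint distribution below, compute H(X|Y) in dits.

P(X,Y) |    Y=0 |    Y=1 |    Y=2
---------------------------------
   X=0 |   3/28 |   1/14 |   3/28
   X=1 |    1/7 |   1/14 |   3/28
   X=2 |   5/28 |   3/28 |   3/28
0.4711 dits

Using the chain rule: H(X|Y) = H(X,Y) - H(Y)

First, compute H(X,Y) = 0.9377 dits

Marginal P(Y) = (3/7, 1/4, 9/28)
H(Y) = 0.4667 dits

H(X|Y) = H(X,Y) - H(Y) = 0.9377 - 0.4667 = 0.4711 dits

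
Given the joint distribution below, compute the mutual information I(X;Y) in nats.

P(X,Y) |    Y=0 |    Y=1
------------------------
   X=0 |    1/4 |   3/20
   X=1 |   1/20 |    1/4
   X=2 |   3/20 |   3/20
0.0804 nats

Mutual information: I(X;Y) = H(X) + H(Y) - H(X,Y)

Marginals:
P(X) = (2/5, 3/10, 3/10), H(X) = 1.0889 nats
P(Y) = (9/20, 11/20), H(Y) = 0.6881 nats

Joint entropy: H(X,Y) = 1.6966 nats

I(X;Y) = 1.0889 + 0.6881 - 1.6966 = 0.0804 nats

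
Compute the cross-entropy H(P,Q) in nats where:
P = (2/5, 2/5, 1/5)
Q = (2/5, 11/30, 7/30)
1.0589 nats

Cross-entropy: H(P,Q) = -Σ p(x) log q(x)

Alternatively: H(P,Q) = H(P) + D_KL(P||Q)
H(P) = 1.0549 nats
D_KL(P||Q) = 0.0040 nats

H(P,Q) = 1.0549 + 0.0040 = 1.0589 nats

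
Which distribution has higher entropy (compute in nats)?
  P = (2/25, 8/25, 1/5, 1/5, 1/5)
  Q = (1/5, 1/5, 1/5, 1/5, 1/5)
Q

Computing entropies in nats:
H(P) = 1.5323
H(Q) = 1.6094

Distribution Q has higher entropy.

Intuition: The distribution closer to uniform (more spread out) has higher entropy.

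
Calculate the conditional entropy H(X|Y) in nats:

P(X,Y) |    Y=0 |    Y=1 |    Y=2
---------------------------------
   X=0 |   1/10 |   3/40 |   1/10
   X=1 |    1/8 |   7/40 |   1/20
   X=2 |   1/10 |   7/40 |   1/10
1.0596 nats

Using the chain rule: H(X|Y) = H(X,Y) - H(Y)

First, compute H(X,Y) = 2.1351 nats

Marginal P(Y) = (13/40, 17/40, 1/4)
H(Y) = 1.0755 nats

H(X|Y) = H(X,Y) - H(Y) = 2.1351 - 1.0755 = 1.0596 nats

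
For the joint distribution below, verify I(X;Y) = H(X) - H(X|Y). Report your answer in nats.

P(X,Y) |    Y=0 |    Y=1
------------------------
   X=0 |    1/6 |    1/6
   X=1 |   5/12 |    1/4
I(X;Y) = 0.0071 nats

Mutual information has multiple equivalent forms:
- I(X;Y) = H(X) - H(X|Y)
- I(X;Y) = H(Y) - H(Y|X)
- I(X;Y) = H(X) + H(Y) - H(X,Y)

Computing all quantities:
H(X) = 0.6365, H(Y) = 0.6792, H(X,Y) = 1.3086
H(X|Y) = 0.6294, H(Y|X) = 0.6721

Verification:
H(X) - H(X|Y) = 0.6365 - 0.6294 = 0.0071
H(Y) - H(Y|X) = 0.6792 - 0.6721 = 0.0071
H(X) + H(Y) - H(X,Y) = 0.6365 + 0.6792 - 1.3086 = 0.0071

All forms give I(X;Y) = 0.0071 nats. ✓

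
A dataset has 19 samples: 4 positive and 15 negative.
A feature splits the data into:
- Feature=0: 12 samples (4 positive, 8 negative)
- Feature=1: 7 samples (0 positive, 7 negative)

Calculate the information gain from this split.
0.1625 bits

Information Gain = H(Y) - H(Y|Feature)

Before split:
P(positive) = 4/19 = 0.2105
H(Y) = 0.7425 bits

After split:
Feature=0: H = 0.9183 bits (weight = 12/19)
Feature=1: H = 0.0000 bits (weight = 7/19)
H(Y|Feature) = (12/19)×0.9183 + (7/19)×0.0000 = 0.5800 bits

Information Gain = 0.7425 - 0.5800 = 0.1625 bits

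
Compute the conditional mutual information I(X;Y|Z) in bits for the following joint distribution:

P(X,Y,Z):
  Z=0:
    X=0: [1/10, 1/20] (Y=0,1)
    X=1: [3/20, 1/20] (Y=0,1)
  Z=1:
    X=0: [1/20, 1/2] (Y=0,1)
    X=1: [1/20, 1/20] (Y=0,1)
0.0630 bits

Conditional mutual information: I(X;Y|Z) = H(X|Z) + H(Y|Z) - H(X,Y|Z)

H(Z) = 0.9341
H(X,Z) = 1.6815 → H(X|Z) = 0.7474
H(Y,Z) = 1.6388 → H(Y|Z) = 0.7047
H(X,Y,Z) = 2.3232 → H(X,Y|Z) = 1.3892

I(X;Y|Z) = 0.7474 + 0.7047 - 1.3892 = 0.0630 bits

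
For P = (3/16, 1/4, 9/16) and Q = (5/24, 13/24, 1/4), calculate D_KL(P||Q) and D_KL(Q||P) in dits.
D_KL(P||Q) = 0.1056, D_KL(Q||P) = 0.1034

KL divergence is not symmetric: D_KL(P||Q) ≠ D_KL(Q||P) in general.

D_KL(P||Q) = 0.1056 dits
D_KL(Q||P) = 0.1034 dits

No, they are not equal!

This asymmetry is why KL divergence is not a true distance metric.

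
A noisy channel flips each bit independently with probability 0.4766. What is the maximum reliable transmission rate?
0.0016 bits

For a binary symmetric channel (BSC) with error probability p:
Capacity C = 1 - H(p) bits per symbol

where H(p) = -p log₂(p) - (1-p) log₂(1-p) is the binary entropy function.

H(0.4766) = 0.9984 bits
C = 1 - 0.9984 = 0.0016 bits per symbol

This means we can reliably transmit up to 0.0016 bits of information per channel use.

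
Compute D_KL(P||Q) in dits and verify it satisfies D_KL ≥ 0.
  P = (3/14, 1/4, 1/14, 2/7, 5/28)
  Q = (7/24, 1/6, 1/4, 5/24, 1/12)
0.0748 dits

KL divergence satisfies the Gibbs inequality: D_KL(P||Q) ≥ 0 for all distributions P, Q.

D_KL(P||Q) = Σ p(x) log(p(x)/q(x))
Term by term:
  x=0: 3/14 × log_10[(3/14)/(7/24)] = -0.0287
  x=1: 1/4 × log_10[(1/4)/(1/6)] = 0.0440
  x=2: 1/14 × log_10[(1/14)/(1/4)] = -0.0389
  x=3: 2/7 × log_10[(2/7)/(5/24)] = 0.0392
  x=4: 5/28 × log_10[(5/28)/(1/12)] = 0.0591
D_KL(P||Q) = 0.0748 dits

D_KL(P||Q) = 0.0748 ≥ 0 ✓

This non-negativity is a fundamental property: relative entropy cannot be negative because it measures how different Q is from P.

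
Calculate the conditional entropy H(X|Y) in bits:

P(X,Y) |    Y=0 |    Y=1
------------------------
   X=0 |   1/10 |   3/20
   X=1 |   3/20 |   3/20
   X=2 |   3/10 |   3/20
1.5027 bits

Using the chain rule: H(X|Y) = H(X,Y) - H(Y)

First, compute H(X,Y) = 2.4955 bits

Marginal P(Y) = (11/20, 9/20)
H(Y) = 0.9928 bits

H(X|Y) = H(X,Y) - H(Y) = 2.4955 - 0.9928 = 1.5027 bits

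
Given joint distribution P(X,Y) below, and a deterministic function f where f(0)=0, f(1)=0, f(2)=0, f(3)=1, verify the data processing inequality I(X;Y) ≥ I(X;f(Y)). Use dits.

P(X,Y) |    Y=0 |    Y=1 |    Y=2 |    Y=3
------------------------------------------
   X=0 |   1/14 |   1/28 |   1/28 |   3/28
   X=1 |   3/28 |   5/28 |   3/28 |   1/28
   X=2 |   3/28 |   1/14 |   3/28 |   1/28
I(X;Y) = 0.0379, I(X;f(Y)) = 0.0276, inequality holds: 0.0379 ≥ 0.0276

Data Processing Inequality: For any Markov chain X → Y → Z, we have I(X;Y) ≥ I(X;Z).

Here Z = f(Y) is a deterministic function of Y, forming X → Y → Z.

Original I(X;Y) = 0.0379 dits

After applying f:
P(X,Z) where Z=f(Y):
- P(X,Z=0) = P(X,Y=0) + P(X,Y=1) + P(X,Y=2)
- P(X,Z=1) = P(X,Y=3)

I(X;Z) = I(X;f(Y)) = 0.0276 dits

Verification: 0.0379 ≥ 0.0276 ✓

Information cannot be created by processing; the function f can only lose information about X.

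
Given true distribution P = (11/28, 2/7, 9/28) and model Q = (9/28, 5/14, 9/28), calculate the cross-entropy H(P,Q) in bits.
1.5940 bits

Cross-entropy: H(P,Q) = -Σ p(x) log q(x)

Alternatively: H(P,Q) = H(P) + D_KL(P||Q)
H(P) = 1.5722 bits
D_KL(P||Q) = 0.0218 bits

H(P,Q) = 1.5722 + 0.0218 = 1.5940 bits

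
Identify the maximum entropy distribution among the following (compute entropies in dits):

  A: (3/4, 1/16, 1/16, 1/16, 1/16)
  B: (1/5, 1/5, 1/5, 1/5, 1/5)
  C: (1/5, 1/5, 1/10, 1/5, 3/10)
B

For a discrete distribution over n outcomes, entropy is maximized by the uniform distribution.

Computing entropies:
H(A) = 0.3947 dits
H(B) = 0.6990 dits
H(C) = 0.6762 dits

The uniform distribution (where all probabilities equal 1/5) achieves the maximum entropy of log_10(5) = 0.6990 dits.

Distribution B has the highest entropy.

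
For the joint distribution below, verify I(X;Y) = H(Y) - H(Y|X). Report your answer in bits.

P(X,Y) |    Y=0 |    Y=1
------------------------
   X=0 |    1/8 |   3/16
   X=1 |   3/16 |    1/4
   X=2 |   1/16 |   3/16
I(X;Y) = 0.0172 bits

Mutual information has multiple equivalent forms:
- I(X;Y) = H(X) - H(X|Y)
- I(X;Y) = H(Y) - H(Y|X)
- I(X;Y) = H(X) + H(Y) - H(X,Y)

Computing all quantities:
H(X) = 1.5462, H(Y) = 0.9544, H(X,Y) = 2.4835
H(X|Y) = 1.5290, H(Y|X) = 0.9373

Verification:
H(X) - H(X|Y) = 1.5462 - 1.5290 = 0.0172
H(Y) - H(Y|X) = 0.9544 - 0.9373 = 0.0172
H(X) + H(Y) - H(X,Y) = 1.5462 + 0.9544 - 2.4835 = 0.0172

All forms give I(X;Y) = 0.0172 bits. ✓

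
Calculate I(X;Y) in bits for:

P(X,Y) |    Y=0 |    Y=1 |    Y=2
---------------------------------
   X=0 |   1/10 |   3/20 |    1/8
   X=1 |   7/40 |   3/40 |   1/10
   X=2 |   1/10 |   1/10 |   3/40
0.0367 bits

Mutual information: I(X;Y) = H(X) + H(Y) - H(X,Y)

Marginals:
P(X) = (3/8, 7/20, 11/40), H(X) = 1.5729 bits
P(Y) = (3/8, 13/40, 3/10), H(Y) = 1.5787 bits

Joint entropy: H(X,Y) = 3.1149 bits

I(X;Y) = 1.5729 + 1.5787 - 3.1149 = 0.0367 bits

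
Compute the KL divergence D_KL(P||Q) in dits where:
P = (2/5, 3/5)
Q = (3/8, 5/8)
0.0006 dits

KL divergence: D_KL(P||Q) = Σ p(x) log(p(x)/q(x))

Computing term by term:
  x=0: 2/5 × log_10[(2/5)/(3/8)] = 2/5 × 0.0280 = 0.0112
  x=1: 3/5 × log_10[(3/5)/(5/8)] = 3/5 × -0.0177 = -0.0106

D_KL(P||Q) = 0.0006 dits

Note: KL divergence is always non-negative and equals 0 iff P = Q.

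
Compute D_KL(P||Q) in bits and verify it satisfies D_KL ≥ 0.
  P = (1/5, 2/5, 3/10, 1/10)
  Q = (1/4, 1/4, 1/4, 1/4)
0.1536 bits

KL divergence satisfies the Gibbs inequality: D_KL(P||Q) ≥ 0 for all distributions P, Q.

D_KL(P||Q) = Σ p(x) log(p(x)/q(x))
Term by term:
  x=0: 1/5 × log_2[(1/5)/(1/4)] = -0.0644
  x=1: 2/5 × log_2[(2/5)/(1/4)] = 0.2712
  x=2: 3/10 × log_2[(3/10)/(1/4)] = 0.0789
  x=3: 1/10 × log_2[(1/10)/(1/4)] = -0.1322
D_KL(P||Q) = 0.1536 bits

D_KL(P||Q) = 0.1536 ≥ 0 ✓

This non-negativity is a fundamental property: relative entropy cannot be negative because it measures how different Q is from P.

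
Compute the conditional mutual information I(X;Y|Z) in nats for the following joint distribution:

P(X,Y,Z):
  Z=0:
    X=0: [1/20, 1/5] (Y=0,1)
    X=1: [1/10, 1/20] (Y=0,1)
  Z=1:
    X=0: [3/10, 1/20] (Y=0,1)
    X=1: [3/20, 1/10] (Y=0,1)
0.0697 nats

Conditional mutual information: I(X;Y|Z) = H(X|Z) + H(Y|Z) - H(X,Y|Z)

H(Z) = 0.6730
H(X,Z) = 1.3452 → H(X|Z) = 0.6721
H(Y,Z) = 1.2750 → H(Y|Z) = 0.6020
H(X,Y,Z) = 1.8775 → H(X,Y|Z) = 1.2045

I(X;Y|Z) = 0.6721 + 0.6020 - 1.2045 = 0.0697 nats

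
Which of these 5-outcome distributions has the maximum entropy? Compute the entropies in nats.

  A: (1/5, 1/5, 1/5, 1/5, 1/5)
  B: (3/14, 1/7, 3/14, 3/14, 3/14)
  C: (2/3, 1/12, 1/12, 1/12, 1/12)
A

For a discrete distribution over n outcomes, entropy is maximized by the uniform distribution.

Computing entropies:
H(A) = 1.6094 nats
H(B) = 1.5984 nats
H(C) = 1.0986 nats

The uniform distribution (where all probabilities equal 1/5) achieves the maximum entropy of log_e(5) = 1.6094 nats.

Distribution A has the highest entropy.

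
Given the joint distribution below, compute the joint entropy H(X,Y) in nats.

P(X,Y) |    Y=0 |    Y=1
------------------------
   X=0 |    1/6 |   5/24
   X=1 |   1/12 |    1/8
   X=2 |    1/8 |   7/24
1.7117 nats

Joint entropy is H(X,Y) = -Σ_{x,y} p(x,y) log p(x,y).

Summing over all non-zero entries:
H(X,Y) = -[1/6·log_e(1/6) + 5/24·log_e(5/24) + 1/12·log_e(1/12) + 1/8·log_e(1/8) + 1/8·log_e(1/8) + 7/24·log_e(7/24)]
H(X,Y) = 1.7117 nats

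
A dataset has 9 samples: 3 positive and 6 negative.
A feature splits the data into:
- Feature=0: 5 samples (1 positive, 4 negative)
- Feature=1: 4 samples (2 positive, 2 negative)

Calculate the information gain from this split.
0.0728 bits

Information Gain = H(Y) - H(Y|Feature)

Before split:
P(positive) = 3/9 = 0.3333
H(Y) = 0.9183 bits

After split:
Feature=0: H = 0.7219 bits (weight = 5/9)
Feature=1: H = 1.0000 bits (weight = 4/9)
H(Y|Feature) = (5/9)×0.7219 + (4/9)×1.0000 = 0.8455 bits

Information Gain = 0.9183 - 0.8455 = 0.0728 bits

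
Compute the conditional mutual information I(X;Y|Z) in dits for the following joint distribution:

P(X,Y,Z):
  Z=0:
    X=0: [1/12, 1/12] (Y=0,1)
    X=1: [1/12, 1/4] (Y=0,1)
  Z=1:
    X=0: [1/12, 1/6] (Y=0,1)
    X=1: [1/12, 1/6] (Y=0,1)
0.0066 dits

Conditional mutual information: I(X;Y|Z) = H(X|Z) + H(Y|Z) - H(X,Y|Z)

H(Z) = 0.3010
H(X,Z) = 0.5898 → H(X|Z) = 0.2887
H(Y,Z) = 0.5775 → H(Y|Z) = 0.2764
H(X,Y,Z) = 0.8596 → H(X,Y|Z) = 0.5585

I(X;Y|Z) = 0.2887 + 0.2764 - 0.5585 = 0.0066 dits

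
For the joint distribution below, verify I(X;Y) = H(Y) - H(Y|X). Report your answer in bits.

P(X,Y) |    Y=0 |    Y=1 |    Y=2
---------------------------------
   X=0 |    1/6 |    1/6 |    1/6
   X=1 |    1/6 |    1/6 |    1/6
I(X;Y) = 0.0000 bits

Mutual information has multiple equivalent forms:
- I(X;Y) = H(X) - H(X|Y)
- I(X;Y) = H(Y) - H(Y|X)
- I(X;Y) = H(X) + H(Y) - H(X,Y)

Computing all quantities:
H(X) = 1.0000, H(Y) = 1.5850, H(X,Y) = 2.5850
H(X|Y) = 1.0000, H(Y|X) = 1.5850

Verification:
H(X) - H(X|Y) = 1.0000 - 1.0000 = 0.0000
H(Y) - H(Y|X) = 1.5850 - 1.5850 = 0.0000
H(X) + H(Y) - H(X,Y) = 1.0000 + 1.5850 - 2.5850 = 0.0000

All forms give I(X;Y) = 0.0000 bits. ✓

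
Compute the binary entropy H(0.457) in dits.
0.2994 dits

The binary entropy function is:
H(p) = -p log(p) - (1-p) log(1-p)

H(0.457) = -0.457 × log_10(0.457) - 0.543 × log_10(0.543)
H(0.457) = 0.2994 dits

Note: Binary entropy is maximized at p=0.5 (H=1 bit) and minimized at p=0 or p=1 (H=0).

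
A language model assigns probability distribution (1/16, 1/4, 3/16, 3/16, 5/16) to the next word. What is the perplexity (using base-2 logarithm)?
4.5317

Perplexity is 2^H (or exp(H) for natural log).

First, H = -Σ p log p = 2.1800 bits
Perplexity = 2^2.1800 = 4.5317

Interpretation: The model's uncertainty is equivalent to choosing uniformly among 4.5 options.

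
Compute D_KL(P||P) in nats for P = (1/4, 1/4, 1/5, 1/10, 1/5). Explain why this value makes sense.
0.0000 nats

KL divergence satisfies the Gibbs inequality: D_KL(P||Q) ≥ 0 for all distributions P, Q.

D_KL(P||Q) = Σ p(x) log(p(x)/q(x))
Each term is p(x) × log_e(p(x)/p(x)) = p(x) × log_e(1) = 0, so the sum is 0.
D_KL(P||Q) = 0.0000 nats

When P = Q, the KL divergence is exactly 0, as there is no 'divergence' between identical distributions.

This non-negativity is a fundamental property: relative entropy cannot be negative because it measures how different Q is from P.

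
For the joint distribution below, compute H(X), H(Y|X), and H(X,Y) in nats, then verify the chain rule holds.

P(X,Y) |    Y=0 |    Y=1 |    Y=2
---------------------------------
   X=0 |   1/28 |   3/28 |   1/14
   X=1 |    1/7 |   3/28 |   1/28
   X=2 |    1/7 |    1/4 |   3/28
H(X,Y) = 2.0470, H(X) = 1.0346, H(Y|X) = 1.0124 (all in nats)

Chain rule: H(X,Y) = H(X) + H(Y|X)

Left side — joint entropy directly:
H(X,Y) = -Σ p(x,y) log p(x,y) = 2.0470 nats

Right side — compute H(Y|X) from the conditional distributions:
P(X) = (3/14, 2/7, 1/2), so H(X) = 1.0346 nats
H(Y|X) = Σ_x P(X=x) · H(Y|X=x):
  P(Y|X=0) = (1/6, 1/2, 1/3), H(Y|X=0) = 1.0114, weight P(X=0) = 3/14
  P(Y|X=1) = (1/2, 3/8, 1/8), H(Y|X=1) = 0.9743, weight P(X=1) = 2/7
  P(Y|X=2) = (2/7, 1/2, 3/14), H(Y|X=2) = 1.0346, weight P(X=2) = 1/2
H(Y|X) = 1.0124 nats

H(X) + H(Y|X) = 1.0346 + 1.0124 = 2.0470 nats

Both sides equal 2.0470 nats. ✓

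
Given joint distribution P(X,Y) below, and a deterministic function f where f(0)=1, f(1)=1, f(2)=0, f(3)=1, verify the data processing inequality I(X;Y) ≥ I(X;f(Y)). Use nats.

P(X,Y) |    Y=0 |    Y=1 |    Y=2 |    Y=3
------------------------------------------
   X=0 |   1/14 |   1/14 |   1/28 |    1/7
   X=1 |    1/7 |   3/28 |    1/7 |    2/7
I(X;Y) = 0.0092, I(X;f(Y)) = 0.0079, inequality holds: 0.0092 ≥ 0.0079

Data Processing Inequality: For any Markov chain X → Y → Z, we have I(X;Y) ≥ I(X;Z).

Here Z = f(Y) is a deterministic function of Y, forming X → Y → Z.

Original I(X;Y) = 0.0092 nats

After applying f:
P(X,Z) where Z=f(Y):
- P(X,Z=0) = P(X,Y=2)
- P(X,Z=1) = P(X,Y=0) + P(X,Y=1) + P(X,Y=3)

I(X;Z) = I(X;f(Y)) = 0.0079 nats

Verification: 0.0092 ≥ 0.0079 ✓

Information cannot be created by processing; the function f can only lose information about X.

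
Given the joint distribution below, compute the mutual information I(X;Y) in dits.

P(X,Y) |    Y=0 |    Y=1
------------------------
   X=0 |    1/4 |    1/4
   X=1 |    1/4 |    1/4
0.0000 dits

Mutual information: I(X;Y) = H(X) + H(Y) - H(X,Y)

Marginals:
P(X) = (1/2, 1/2), H(X) = 0.3010 dits
P(Y) = (1/2, 1/2), H(Y) = 0.3010 dits

Joint entropy: H(X,Y) = 0.6021 dits

I(X;Y) = 0.3010 + 0.3010 - 0.6021 = 0.0000 dits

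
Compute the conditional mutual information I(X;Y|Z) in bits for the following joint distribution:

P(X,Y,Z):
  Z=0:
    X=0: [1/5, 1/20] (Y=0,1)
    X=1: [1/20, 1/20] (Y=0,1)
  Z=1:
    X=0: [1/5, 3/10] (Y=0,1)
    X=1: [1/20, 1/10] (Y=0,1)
0.0232 bits

Conditional mutual information: I(X;Y|Z) = H(X|Z) + H(Y|Z) - H(X,Y|Z)

H(Z) = 0.9341
H(X,Z) = 1.7427 → H(X|Z) = 0.8087
H(Y,Z) = 1.8610 → H(Y|Z) = 0.9269
H(X,Y,Z) = 2.6464 → H(X,Y|Z) = 1.7124

I(X;Y|Z) = 0.8087 + 0.9269 - 1.7124 = 0.0232 bits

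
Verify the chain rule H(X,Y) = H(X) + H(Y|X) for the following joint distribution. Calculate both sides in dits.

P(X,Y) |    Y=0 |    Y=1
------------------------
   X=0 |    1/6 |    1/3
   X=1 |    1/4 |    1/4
H(X,Y) = 0.5898, H(X) = 0.3010, H(Y|X) = 0.2887 (all in dits)

Chain rule: H(X,Y) = H(X) + H(Y|X)

Left side — joint entropy directly:
H(X,Y) = -Σ p(x,y) log p(x,y) = 0.5898 dits

Right side — compute H(Y|X) from the conditional distributions:
P(X) = (1/2, 1/2), so H(X) = 0.3010 dits
H(Y|X) = Σ_x P(X=x) · H(Y|X=x):
  P(Y|X=0) = (1/3, 2/3), H(Y|X=0) = 0.2764, weight P(X=0) = 1/2
  P(Y|X=1) = (1/2, 1/2), H(Y|X=1) = 0.3010, weight P(X=1) = 1/2
H(Y|X) = 0.2887 dits

H(X) + H(Y|X) = 0.3010 + 0.2887 = 0.5898 dits

Both sides equal 0.5898 dits. ✓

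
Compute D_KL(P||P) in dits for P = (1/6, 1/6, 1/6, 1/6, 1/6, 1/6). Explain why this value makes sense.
0.0000 dits

KL divergence satisfies the Gibbs inequality: D_KL(P||Q) ≥ 0 for all distributions P, Q.

D_KL(P||Q) = Σ p(x) log(p(x)/q(x))
Each term is p(x) × log_10(p(x)/p(x)) = p(x) × log_10(1) = 0, so the sum is 0.
D_KL(P||Q) = 0.0000 dits

When P = Q, the KL divergence is exactly 0, as there is no 'divergence' between identical distributions.

This non-negativity is a fundamental property: relative entropy cannot be negative because it measures how different Q is from P.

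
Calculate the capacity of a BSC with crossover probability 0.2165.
0.2463 bits

For a binary symmetric channel (BSC) with error probability p:
Capacity C = 1 - H(p) bits per symbol

where H(p) = -p log₂(p) - (1-p) log₂(1-p) is the binary entropy function.

H(0.2165) = 0.7537 bits
C = 1 - 0.7537 = 0.2463 bits per symbol

This means we can reliably transmit up to 0.2463 bits of information per channel use.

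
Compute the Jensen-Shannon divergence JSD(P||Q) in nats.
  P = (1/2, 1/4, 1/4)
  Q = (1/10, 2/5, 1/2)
0.1027 nats

Jensen-Shannon divergence is:
JSD(P||Q) = 0.5 × D_KL(P||M) + 0.5 × D_KL(Q||M)
where M = 0.5 × (P + Q) is the mixture distribution.

M = 0.5 × (1/2, 1/4, 1/4) + 0.5 × (1/10, 2/5, 1/2) = (3/10, 13/40, 3/8)

D_KL(P||M) = 0.0885 nats
D_KL(Q||M) = 0.1170 nats

JSD(P||Q) = 0.5 × 0.0885 + 0.5 × 0.1170 = 0.1027 nats

Unlike KL divergence, JSD is symmetric and bounded: 0 ≤ JSD ≤ log(2).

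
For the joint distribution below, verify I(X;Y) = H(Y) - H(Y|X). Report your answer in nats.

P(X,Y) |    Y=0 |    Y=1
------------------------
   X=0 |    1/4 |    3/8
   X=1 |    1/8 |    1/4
I(X;Y) = 0.0022 nats

Mutual information has multiple equivalent forms:
- I(X;Y) = H(X) - H(X|Y)
- I(X;Y) = H(Y) - H(Y|X)
- I(X;Y) = H(X) + H(Y) - H(X,Y)

Computing all quantities:
H(X) = 0.6616, H(Y) = 0.6616, H(X,Y) = 1.3209
H(X|Y) = 0.6593, H(Y|X) = 0.6593

Verification:
H(X) - H(X|Y) = 0.6616 - 0.6593 = 0.0022
H(Y) - H(Y|X) = 0.6616 - 0.6593 = 0.0022
H(X) + H(Y) - H(X,Y) = 0.6616 + 0.6616 - 1.3209 = 0.0022

All forms give I(X;Y) = 0.0022 nats. ✓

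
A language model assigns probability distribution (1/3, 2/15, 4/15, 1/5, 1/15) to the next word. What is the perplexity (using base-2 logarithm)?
4.4360

Perplexity is 2^H (or exp(H) for natural log).

First, H = -Σ p log p = 2.1493 bits
Perplexity = 2^2.1493 = 4.4360

Interpretation: The model's uncertainty is equivalent to choosing uniformly among 4.4 options.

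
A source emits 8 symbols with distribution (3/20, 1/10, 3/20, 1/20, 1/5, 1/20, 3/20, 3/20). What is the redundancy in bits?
0.1290 bits

Redundancy measures how far a source is from maximum entropy:
R = H_max - H(X)

Maximum entropy for 8 symbols: H_max = log_2(8) = 3.0000 bits
Actual entropy: H(X) = 2.8710 bits
Redundancy: R = 3.0000 - 2.8710 = 0.1290 bits

This redundancy represents potential for compression: the source could be compressed by 0.1290 bits per symbol.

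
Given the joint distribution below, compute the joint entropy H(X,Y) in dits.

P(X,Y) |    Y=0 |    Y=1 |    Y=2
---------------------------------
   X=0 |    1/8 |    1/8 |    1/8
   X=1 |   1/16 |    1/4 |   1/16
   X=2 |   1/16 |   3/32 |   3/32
0.9077 dits

Joint entropy is H(X,Y) = -Σ_{x,y} p(x,y) log p(x,y).

Summing over all non-zero entries:
H(X,Y) = -[1/8·log_10(1/8) + 1/8·log_10(1/8) + 1/8·log_10(1/8) + 1/16·log_10(1/16) + 1/4·log_10(1/4) + 1/16·log_10(1/16) + 1/16·log_10(1/16) + 3/32·log_10(3/32) + 3/32·log_10(3/32)]
H(X,Y) = 0.9077 dits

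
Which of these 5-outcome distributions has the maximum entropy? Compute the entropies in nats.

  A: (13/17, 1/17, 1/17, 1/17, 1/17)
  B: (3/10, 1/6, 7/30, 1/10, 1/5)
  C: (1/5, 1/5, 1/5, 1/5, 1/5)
C

For a discrete distribution over n outcomes, entropy is maximized by the uniform distribution.

Computing entropies:
H(A) = 0.8718 nats
H(B) = 1.5515 nats
H(C) = 1.6094 nats

The uniform distribution (where all probabilities equal 1/5) achieves the maximum entropy of log_e(5) = 1.6094 nats.

Distribution C has the highest entropy.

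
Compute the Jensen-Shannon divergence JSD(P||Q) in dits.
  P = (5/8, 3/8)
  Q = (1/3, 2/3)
0.0188 dits

Jensen-Shannon divergence is:
JSD(P||Q) = 0.5 × D_KL(P||M) + 0.5 × D_KL(Q||M)
where M = 0.5 × (P + Q) is the mixture distribution.

M = 0.5 × (5/8, 3/8) + 0.5 × (1/3, 2/3) = (0.479167, 0.520833)

D_KL(P||M) = 0.0186 dits
D_KL(Q||M) = 0.0189 dits

JSD(P||Q) = 0.5 × 0.0186 + 0.5 × 0.0189 = 0.0188 dits

Unlike KL divergence, JSD is symmetric and bounded: 0 ≤ JSD ≤ log(2).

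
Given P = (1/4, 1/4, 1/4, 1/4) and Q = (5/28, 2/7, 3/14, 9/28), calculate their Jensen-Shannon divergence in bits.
0.0094 bits

Jensen-Shannon divergence is:
JSD(P||Q) = 0.5 × D_KL(P||M) + 0.5 × D_KL(Q||M)
where M = 0.5 × (P + Q) is the mixture distribution.

M = 0.5 × (1/4, 1/4, 1/4, 1/4) + 0.5 × (5/28, 2/7, 3/14, 9/28) = (3/14, 0.267857, 0.232143, 2/7)

D_KL(P||M) = 0.0093 bits
D_KL(Q||M) = 0.0095 bits

JSD(P||Q) = 0.5 × 0.0093 + 0.5 × 0.0095 = 0.0094 bits

Unlike KL divergence, JSD is symmetric and bounded: 0 ≤ JSD ≤ log(2).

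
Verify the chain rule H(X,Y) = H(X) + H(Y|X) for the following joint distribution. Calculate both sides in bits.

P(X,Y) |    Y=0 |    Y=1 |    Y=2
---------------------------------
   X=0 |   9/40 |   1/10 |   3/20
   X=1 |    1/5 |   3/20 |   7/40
H(X,Y) = 2.5419, H(X) = 0.9982, H(Y|X) = 1.5437 (all in bits)

Chain rule: H(X,Y) = H(X) + H(Y|X)

Left side — joint entropy directly:
H(X,Y) = -Σ p(x,y) log p(x,y) = 2.5419 bits

Right side — compute H(Y|X) from the conditional distributions:
P(X) = (19/40, 21/40), so H(X) = 0.9982 bits
H(Y|X) = Σ_x P(X=x) · H(Y|X=x):
  P(Y|X=0) = (9/19, 4/19, 6/19), H(Y|X=0) = 1.5090, weight P(X=0) = 19/40
  P(Y|X=1) = (8/21, 2/7, 1/3), H(Y|X=1) = 1.5751, weight P(X=1) = 21/40
H(Y|X) = 1.5437 bits

H(X) + H(Y|X) = 0.9982 + 1.5437 = 2.5419 bits

Both sides equal 2.5419 bits. ✓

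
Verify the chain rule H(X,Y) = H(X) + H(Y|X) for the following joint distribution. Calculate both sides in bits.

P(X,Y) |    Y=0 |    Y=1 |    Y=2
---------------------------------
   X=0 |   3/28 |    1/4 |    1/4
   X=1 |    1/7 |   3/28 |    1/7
H(X,Y) = 2.4926, H(X) = 0.9666, H(Y|X) = 1.5260 (all in bits)

Chain rule: H(X,Y) = H(X) + H(Y|X)

Left side — joint entropy directly:
H(X,Y) = -Σ p(x,y) log p(x,y) = 2.4926 bits

Right side — compute H(Y|X) from the conditional distributions:
P(X) = (17/28, 11/28), so H(X) = 0.9666 bits
H(Y|X) = Σ_x P(X=x) · H(Y|X=x):
  P(Y|X=0) = (3/17, 7/17, 7/17), H(Y|X=0) = 1.4958, weight P(X=0) = 17/28
  P(Y|X=1) = (4/11, 3/11, 4/11), H(Y|X=1) = 1.5726, weight P(X=1) = 11/28
H(Y|X) = 1.5260 bits

H(X) + H(Y|X) = 0.9666 + 1.5260 = 2.4926 bits

Both sides equal 2.4926 bits. ✓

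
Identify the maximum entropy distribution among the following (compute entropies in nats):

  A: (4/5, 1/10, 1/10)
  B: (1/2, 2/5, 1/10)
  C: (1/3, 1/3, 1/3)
C

For a discrete distribution over n outcomes, entropy is maximized by the uniform distribution.

Computing entropies:
H(A) = 0.6390 nats
H(B) = 0.9433 nats
H(C) = 1.0986 nats

The uniform distribution (where all probabilities equal 1/3) achieves the maximum entropy of log_e(3) = 1.0986 nats.

Distribution C has the highest entropy.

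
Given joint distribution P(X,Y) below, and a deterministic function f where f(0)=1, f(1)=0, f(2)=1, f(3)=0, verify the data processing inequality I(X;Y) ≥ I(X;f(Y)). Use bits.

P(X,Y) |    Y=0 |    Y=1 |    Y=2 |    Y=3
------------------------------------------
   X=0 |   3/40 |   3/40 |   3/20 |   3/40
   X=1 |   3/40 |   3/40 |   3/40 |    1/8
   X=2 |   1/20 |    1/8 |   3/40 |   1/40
I(X;Y) = 0.0832, I(X;f(Y)) = 0.0177, inequality holds: 0.0832 ≥ 0.0177

Data Processing Inequality: For any Markov chain X → Y → Z, we have I(X;Y) ≥ I(X;Z).

Here Z = f(Y) is a deterministic function of Y, forming X → Y → Z.

Original I(X;Y) = 0.0832 bits

After applying f:
P(X,Z) where Z=f(Y):
- P(X,Z=0) = P(X,Y=1) + P(X,Y=3)
- P(X,Z=1) = P(X,Y=0) + P(X,Y=2)

I(X;Z) = I(X;f(Y)) = 0.0177 bits

Verification: 0.0832 ≥ 0.0177 ✓

Information cannot be created by processing; the function f can only lose information about X.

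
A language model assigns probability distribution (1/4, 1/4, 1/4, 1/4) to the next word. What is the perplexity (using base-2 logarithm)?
4.0000

Perplexity is 2^H (or exp(H) for natural log).

First, H = -Σ p log p = 2.0000 bits
Perplexity = 2^2.0000 = 4.0000

Interpretation: The model's uncertainty is equivalent to choosing uniformly among 4.0 options.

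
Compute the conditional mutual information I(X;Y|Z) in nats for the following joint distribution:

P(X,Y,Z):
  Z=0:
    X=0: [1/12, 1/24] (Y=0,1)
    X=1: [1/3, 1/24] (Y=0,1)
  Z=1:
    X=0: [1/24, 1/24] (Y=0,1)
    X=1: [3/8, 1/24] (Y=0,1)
0.0470 nats

Conditional mutual information: I(X;Y|Z) = H(X|Z) + H(Y|Z) - H(X,Y|Z)

H(Z) = 0.6931
H(X,Z) = 1.1996 → H(X|Z) = 0.5064
H(Y,Z) = 1.1437 → H(Y|Z) = 0.4506
H(X,Y,Z) = 1.6032 → H(X,Y|Z) = 0.9100

I(X;Y|Z) = 0.5064 + 0.4506 - 0.9100 = 0.0470 nats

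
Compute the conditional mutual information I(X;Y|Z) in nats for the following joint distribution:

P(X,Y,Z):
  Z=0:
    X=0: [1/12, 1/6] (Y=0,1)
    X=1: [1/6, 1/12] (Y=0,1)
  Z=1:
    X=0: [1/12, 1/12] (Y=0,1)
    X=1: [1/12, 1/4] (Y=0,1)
0.0436 nats

Conditional mutual information: I(X;Y|Z) = H(X|Z) + H(Y|Z) - H(X,Y|Z)

H(Z) = 0.6931
H(X,Z) = 1.3580 → H(X|Z) = 0.6648
H(Y,Z) = 1.3580 → H(Y|Z) = 0.6648
H(X,Y,Z) = 1.9792 → H(X,Y|Z) = 1.2861

I(X;Y|Z) = 0.6648 + 0.6648 - 1.2861 = 0.0436 nats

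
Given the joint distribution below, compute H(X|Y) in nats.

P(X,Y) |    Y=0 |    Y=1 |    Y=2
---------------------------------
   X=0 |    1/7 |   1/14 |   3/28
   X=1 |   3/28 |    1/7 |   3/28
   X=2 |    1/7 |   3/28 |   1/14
1.0784 nats

Using the chain rule: H(X|Y) = H(X,Y) - H(Y)

First, compute H(X,Y) = 2.1682 nats

Marginal P(Y) = (11/28, 9/28, 2/7)
H(Y) = 1.0898 nats

H(X|Y) = H(X,Y) - H(Y) = 2.1682 - 1.0898 = 1.0784 nats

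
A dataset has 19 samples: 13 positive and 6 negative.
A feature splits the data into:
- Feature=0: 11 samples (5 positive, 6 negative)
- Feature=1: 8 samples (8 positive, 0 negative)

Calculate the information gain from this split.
0.3243 bits

Information Gain = H(Y) - H(Y|Feature)

Before split:
P(positive) = 13/19 = 0.6842
H(Y) = 0.8997 bits

After split:
Feature=0: H = 0.9940 bits (weight = 11/19)
Feature=1: H = 0.0000 bits (weight = 8/19)
H(Y|Feature) = (11/19)×0.9940 + (8/19)×0.0000 = 0.5755 bits

Information Gain = 0.8997 - 0.5755 = 0.3243 bits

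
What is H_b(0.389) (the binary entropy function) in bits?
0.9642 bits

The binary entropy function is:
H(p) = -p log(p) - (1-p) log(1-p)

H(0.389) = -0.389 × log_2(0.389) - 0.611 × log_2(0.611)
H(0.389) = 0.9642 bits

Note: Binary entropy is maximized at p=0.5 (H=1 bit) and minimized at p=0 or p=1 (H=0).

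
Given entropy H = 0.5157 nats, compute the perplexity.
1.6748

Perplexity is e^H (or exp(H) for natural log).

H = 0.5157 nats
Perplexity = e^0.5157 = 1.6748

Interpretation: The model's uncertainty is equivalent to choosing uniformly among 1.7 options.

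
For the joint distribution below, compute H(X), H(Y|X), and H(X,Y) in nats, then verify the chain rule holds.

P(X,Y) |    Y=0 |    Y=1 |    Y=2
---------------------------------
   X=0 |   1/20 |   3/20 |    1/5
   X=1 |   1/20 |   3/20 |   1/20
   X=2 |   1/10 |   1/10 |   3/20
H(X,Y) = 2.0855, H(X) = 1.0805, H(Y|X) = 1.0049 (all in nats)

Chain rule: H(X,Y) = H(X) + H(Y|X)

Left side — joint entropy directly:
H(X,Y) = -Σ p(x,y) log p(x,y) = 2.0855 nats

Right side — compute H(Y|X) from the conditional distributions:
P(X) = (2/5, 1/4, 7/20), so H(X) = 1.0805 nats
H(Y|X) = Σ_x P(X=x) · H(Y|X=x):
  P(Y|X=0) = (1/8, 3/8, 1/2), H(Y|X=0) = 0.9743, weight P(X=0) = 2/5
  P(Y|X=1) = (1/5, 3/5, 1/5), H(Y|X=1) = 0.9503, weight P(X=1) = 1/4
  P(Y|X=2) = (2/7, 2/7, 3/7), H(Y|X=2) = 1.0790, weight P(X=2) = 7/20
H(Y|X) = 1.0049 nats

H(X) + H(Y|X) = 1.0805 + 1.0049 = 2.0855 nats

Both sides equal 2.0855 nats. ✓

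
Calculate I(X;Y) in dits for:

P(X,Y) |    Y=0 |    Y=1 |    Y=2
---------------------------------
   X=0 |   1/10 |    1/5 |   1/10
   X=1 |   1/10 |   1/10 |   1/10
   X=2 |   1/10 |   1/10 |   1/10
0.0060 dits

Mutual information: I(X;Y) = H(X) + H(Y) - H(X,Y)

Marginals:
P(X) = (2/5, 3/10, 3/10), H(X) = 0.4729 dits
P(Y) = (3/10, 2/5, 3/10), H(Y) = 0.4729 dits

Joint entropy: H(X,Y) = 0.9398 dits

I(X;Y) = 0.4729 + 0.4729 - 0.9398 = 0.0060 dits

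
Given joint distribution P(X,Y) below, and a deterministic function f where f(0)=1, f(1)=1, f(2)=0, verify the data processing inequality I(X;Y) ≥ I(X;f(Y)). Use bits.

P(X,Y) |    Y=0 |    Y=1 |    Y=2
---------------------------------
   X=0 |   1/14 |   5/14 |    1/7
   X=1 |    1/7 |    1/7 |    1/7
I(X;Y) = 0.0712, I(X;f(Y)) = 0.0060, inequality holds: 0.0712 ≥ 0.0060

Data Processing Inequality: For any Markov chain X → Y → Z, we have I(X;Y) ≥ I(X;Z).

Here Z = f(Y) is a deterministic function of Y, forming X → Y → Z.

Original I(X;Y) = 0.0712 bits

After applying f:
P(X,Z) where Z=f(Y):
- P(X,Z=0) = P(X,Y=2)
- P(X,Z=1) = P(X,Y=0) + P(X,Y=1)

I(X;Z) = I(X;f(Y)) = 0.0060 bits

Verification: 0.0712 ≥ 0.0060 ✓

Information cannot be created by processing; the function f can only lose information about X.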